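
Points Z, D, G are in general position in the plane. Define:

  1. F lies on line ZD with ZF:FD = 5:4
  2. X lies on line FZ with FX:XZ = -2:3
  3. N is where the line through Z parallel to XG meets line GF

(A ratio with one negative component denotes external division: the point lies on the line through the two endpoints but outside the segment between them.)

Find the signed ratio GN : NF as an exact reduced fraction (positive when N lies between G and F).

GN:NF = -3

Choose coordinates Z = (0, 0), D = (1, 0), G = (0, 1).
1. F lies on line ZD with ZF:FD = 5:4 ⇒ F = (5/9, 0)
2. X lies on line FZ with FX:XZ = -2:3 ⇒ X = (5/3, 0)
3. N is where the line through Z parallel to XG meets line GF ⇒ N = (5/6, -1/2)
N = G + t·(F−G) with t = 3/2, so GN:NF = t:(1−t) = 3/2:-1/2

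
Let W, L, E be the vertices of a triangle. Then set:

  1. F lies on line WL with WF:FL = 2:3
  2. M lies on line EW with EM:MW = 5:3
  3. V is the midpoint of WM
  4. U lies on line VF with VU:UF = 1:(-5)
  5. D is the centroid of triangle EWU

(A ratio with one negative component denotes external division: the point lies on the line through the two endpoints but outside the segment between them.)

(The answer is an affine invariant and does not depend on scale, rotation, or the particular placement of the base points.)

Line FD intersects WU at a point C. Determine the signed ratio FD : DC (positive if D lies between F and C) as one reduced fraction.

Assign W = (0, 0), L = (1, 0), E = (0, 1) — the answer is frame-independent, so this choice is without loss of generality.
1. F lies on line WL with WF:FL = 2:3 ⇒ F = (2/5, 0)
2. M lies on line EW with EM:MW = 5:3 ⇒ M = (0, 3/8)
3. V is the midpoint of WM ⇒ V = (0, 3/16)
4. U lies on line VF with VU:UF = 1:(-5) ⇒ U = (-1/10, 15/64)
5. D is the centroid of triangle EWU ⇒ D = (-1/30, 79/192)
line FD meets WU at C = (-79/290, 1185/1856)
D = F + t·(C−F) with t = 29/45, so FD:DC = 29/45:16/45

FD:DC = 29/16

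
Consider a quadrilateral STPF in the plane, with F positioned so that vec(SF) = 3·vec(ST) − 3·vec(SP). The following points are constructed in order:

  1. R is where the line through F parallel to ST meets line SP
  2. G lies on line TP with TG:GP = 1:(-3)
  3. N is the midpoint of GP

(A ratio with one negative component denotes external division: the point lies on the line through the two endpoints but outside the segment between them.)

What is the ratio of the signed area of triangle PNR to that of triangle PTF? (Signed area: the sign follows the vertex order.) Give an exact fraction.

[PNR]:[PTF] = 3

Assign S = (0, 0), T = (1, 0), P = (0, 1), F = (3, -3) — the answer is frame-independent, so this choice is without loss of generality.
1. R is where the line through F parallel to ST meets line SP ⇒ R = (0, -3)
2. G lies on line TP with TG:GP = 1:(-3) ⇒ G = (3/2, -1/2)
3. N is the midpoint of GP ⇒ N = (3/4, 1/4)
2·[PNR] = -3, 2·[PTF] = -1
[PNR]:[PTF] = -3:-1 = 3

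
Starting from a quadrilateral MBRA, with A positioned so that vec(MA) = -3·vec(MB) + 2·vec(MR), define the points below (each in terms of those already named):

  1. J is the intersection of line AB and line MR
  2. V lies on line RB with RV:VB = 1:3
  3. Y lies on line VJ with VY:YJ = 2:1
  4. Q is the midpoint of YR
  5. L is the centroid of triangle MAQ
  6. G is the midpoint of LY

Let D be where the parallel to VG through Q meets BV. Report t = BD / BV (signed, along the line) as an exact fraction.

t = 79/75

Work in coordinates with M = (0, 0), B = (1, 0), R = (0, 1), A = (-3, 2).
1. J is the intersection of line AB and line MR ⇒ J = (0, 1/2)
2. V lies on line RB with RV:VB = 1:3 ⇒ V = (1/4, 3/4)
3. Y lies on line VJ with VY:YJ = 2:1 ⇒ Y = (1/12, 7/12)
4. Q is the midpoint of YR ⇒ Q = (1/24, 19/24)
5. L is the centroid of triangle MAQ ⇒ L = (-71/72, 67/72)
6. G is the midpoint of LY ⇒ G = (-65/144, 109/144)
through Q parallel to VG: direction (-101/144, 1/144); meets BV at D = (21/100, 79/100)
D = B + t·(V−B) with t = 79/75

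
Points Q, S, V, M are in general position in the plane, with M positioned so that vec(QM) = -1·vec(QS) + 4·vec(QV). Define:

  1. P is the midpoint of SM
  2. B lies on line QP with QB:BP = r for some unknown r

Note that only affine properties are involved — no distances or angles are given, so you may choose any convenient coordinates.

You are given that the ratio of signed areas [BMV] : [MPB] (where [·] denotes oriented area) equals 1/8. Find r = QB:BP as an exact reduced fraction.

Work in coordinates with Q = (0, 0), S = (1, 0), V = (0, 1), M = (-1, 4).
1. P is the midpoint of SM ⇒ P = (0, 2)
2. With QB:BP = r, write λ = r/(r+1) so B = Q + λ·(P−Q); B is affine-linear in λ
Every point depending on B is an affine combination of B and λ-independent points, so each such coordinate is linear in λ; the λ² term in each signed area is a multiple of (P−Q)×(P−Q) = 0, so 2·[BMV] and 2·[MPB] are each linear in λ. Evaluating at λ=0 and λ=1:
  2·[BMV] = 2·λ − 1,   2·[MPB] = 2·λ − 2
So [BMV]:[MPB] = (2·λ − 1) / (2·λ − 2). Setting this equal to 1/8:
  2·λ − 1 = 1/8·(2·λ − 2)  ⇒  λ = 3/7
Then r = λ/(1−λ) = (3/7)/(4/7) = 3/4. Check: with r = 3/4, B = (0, 6/7) and [BMV]:[MPB] = 1/8 as required.

r = 3/4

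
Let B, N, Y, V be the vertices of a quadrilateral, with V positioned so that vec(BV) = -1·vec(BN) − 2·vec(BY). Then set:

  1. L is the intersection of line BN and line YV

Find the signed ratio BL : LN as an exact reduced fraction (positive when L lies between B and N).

Choose coordinates B = (0, 0), N = (1, 0), Y = (0, 1), V = (-1, -2).
1. L is the intersection of line BN and line YV ⇒ L = (-1/3, 0)
L = B + t·(N−B) with t = -1/3, so BL:LN = t:(1−t) = -1/3:4/3

BL:LN = -1/4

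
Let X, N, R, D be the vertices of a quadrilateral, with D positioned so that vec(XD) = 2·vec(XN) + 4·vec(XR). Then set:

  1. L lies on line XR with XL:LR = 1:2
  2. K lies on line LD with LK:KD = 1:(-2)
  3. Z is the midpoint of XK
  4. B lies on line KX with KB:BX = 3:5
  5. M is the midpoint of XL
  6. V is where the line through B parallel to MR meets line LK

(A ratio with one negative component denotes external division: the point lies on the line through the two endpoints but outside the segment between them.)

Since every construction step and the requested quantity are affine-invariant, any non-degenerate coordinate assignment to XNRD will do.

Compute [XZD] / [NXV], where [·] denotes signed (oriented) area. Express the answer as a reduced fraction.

Assign X = (0, 0), N = (1, 0), R = (0, 1), D = (2, 4) — the answer is frame-independent, so this choice is without loss of generality.
1. L lies on line XR with XL:LR = 1:2 ⇒ L = (0, 1/3)
2. K lies on line LD with LK:KD = 1:(-2) ⇒ K = (-2, -10/3)
3. Z is the midpoint of XK ⇒ Z = (-1, -5/3)
4. B lies on line KX with KB:BX = 3:5 ⇒ B = (-5/4, -25/12)
5. M is the midpoint of XL ⇒ M = (0, 1/6)
6. V is where the line through B parallel to MR meets line LK ⇒ V = (-5/4, -47/24)
2·[XZD] = -2/3, 2·[NXV] = 47/24
[XZD]:[NXV] = -2/3:47/24 = -16/47

[XZD]:[NXV] = -16/47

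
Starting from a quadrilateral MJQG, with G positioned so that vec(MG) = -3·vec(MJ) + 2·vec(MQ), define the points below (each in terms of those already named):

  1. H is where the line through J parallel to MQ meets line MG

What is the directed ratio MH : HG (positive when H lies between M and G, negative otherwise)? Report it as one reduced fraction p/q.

MH:HG = -1/4

Assign M = (0, 0), J = (1, 0), Q = (0, 1), G = (-3, 2) — the answer is frame-independent, so this choice is without loss of generality.
1. H is where the line through J parallel to MQ meets line MG ⇒ H = (1, -2/3)
H = M + t·(G−M) with t = -1/3, so MH:HG = t:(1−t) = -1/3:4/3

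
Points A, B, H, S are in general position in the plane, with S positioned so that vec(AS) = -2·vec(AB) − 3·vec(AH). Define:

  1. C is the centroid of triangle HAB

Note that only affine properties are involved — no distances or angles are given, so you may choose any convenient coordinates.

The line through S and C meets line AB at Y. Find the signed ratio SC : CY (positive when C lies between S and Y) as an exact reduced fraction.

Work in coordinates with A = (0, 0), B = (1, 0), H = (0, 1), S = (-2, -3).
1. C is the centroid of triangle HAB ⇒ C = (1/3, 1/3)
line SC meets AB at Y = (1/10, 0)
C = S + t·(Y−S) with t = 10/9, so SC:CY = 10/9:-1/9

SC:CY = -10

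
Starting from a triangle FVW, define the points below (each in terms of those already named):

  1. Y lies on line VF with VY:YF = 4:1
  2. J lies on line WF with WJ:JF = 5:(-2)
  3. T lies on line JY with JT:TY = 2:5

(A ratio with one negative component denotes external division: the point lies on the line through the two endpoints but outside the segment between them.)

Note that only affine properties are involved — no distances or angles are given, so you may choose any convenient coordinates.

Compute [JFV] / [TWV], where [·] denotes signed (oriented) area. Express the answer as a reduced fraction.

[JFV]:[TWV] = 70/149

Choose coordinates F = (0, 0), V = (1, 0), W = (0, 1).
1. Y lies on line VF with VY:YF = 4:1 ⇒ Y = (1/5, 0)
2. J lies on line WF with WJ:JF = 5:(-2) ⇒ J = (0, -2/3)
3. T lies on line JY with JT:TY = 2:5 ⇒ T = (2/35, -10/21)
2·[JFV] = -2/3, 2·[TWV] = -149/105
[JFV]:[TWV] = -2/3:-149/105 = 70/149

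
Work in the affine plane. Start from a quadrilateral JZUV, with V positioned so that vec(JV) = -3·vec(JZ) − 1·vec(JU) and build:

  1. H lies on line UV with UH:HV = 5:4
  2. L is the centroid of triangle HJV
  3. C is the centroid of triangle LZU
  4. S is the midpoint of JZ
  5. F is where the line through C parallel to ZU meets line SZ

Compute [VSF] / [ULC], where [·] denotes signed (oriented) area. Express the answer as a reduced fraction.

Assign J = (0, 0), Z = (1, 0), U = (0, 1), V = (-3, -1) — the answer is frame-independent, so this choice is without loss of generality.
1. H lies on line UV with UH:HV = 5:4 ⇒ H = (-5/3, -1/9)
2. L is the centroid of triangle HJV ⇒ L = (-14/9, -10/27)
3. C is the centroid of triangle LZU ⇒ C = (-5/27, 17/81)
4. S is the midpoint of JZ ⇒ S = (1/2, 0)
5. F is where the line through C parallel to ZU meets line SZ ⇒ F = (2/81, 0)
2·[VSF] = 77/162, 2·[ULC] = 79/81
[VSF]:[ULC] = 77/162:79/81 = 77/158

[VSF]:[ULC] = 77/158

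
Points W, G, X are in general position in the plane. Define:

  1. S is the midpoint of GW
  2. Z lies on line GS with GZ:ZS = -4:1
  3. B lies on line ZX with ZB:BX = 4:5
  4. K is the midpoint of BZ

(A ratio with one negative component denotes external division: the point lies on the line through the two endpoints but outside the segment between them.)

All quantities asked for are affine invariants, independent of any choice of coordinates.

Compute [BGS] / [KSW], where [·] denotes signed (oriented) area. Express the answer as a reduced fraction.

Set W = (0, 0), G = (1, 0), X = (0, 1); any affine frame gives the same invariant.
1. S is the midpoint of GW ⇒ S = (1/2, 0)
2. Z lies on line GS with GZ:ZS = -4:1 ⇒ Z = (1/3, 0)
3. B lies on line ZX with ZB:BX = 4:5 ⇒ B = (5/27, 4/9)
4. K is the midpoint of BZ ⇒ K = (7/27, 2/9)
2·[BGS] = -2/9, 2·[KSW] = -1/9
[BGS]:[KSW] = -2/9:-1/9 = 2

[BGS]:[KSW] = 2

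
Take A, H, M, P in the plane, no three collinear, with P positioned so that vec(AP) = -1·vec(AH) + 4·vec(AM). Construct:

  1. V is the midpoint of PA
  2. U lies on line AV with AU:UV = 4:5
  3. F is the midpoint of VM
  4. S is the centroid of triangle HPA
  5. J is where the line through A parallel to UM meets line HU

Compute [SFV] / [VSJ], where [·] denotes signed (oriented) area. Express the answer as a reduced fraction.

Choose coordinates A = (0, 0), H = (1, 0), M = (0, 1), P = (-1, 4).
1. V is the midpoint of PA ⇒ V = (-1/2, 2)
2. U lies on line AV with AU:UV = 4:5 ⇒ U = (-2/9, 8/9)
3. F is the midpoint of VM ⇒ F = (-1/4, 3/2)
4. S is the centroid of triangle HPA ⇒ S = (0, 4/3)
5. J is where the line through A parallel to UM meets line HU ⇒ J = (16/27, 8/27)
2·[SFV] = -1/12, 2·[VSJ] = -10/81
[SFV]:[VSJ] = -1/12:-10/81 = 27/40

[SFV]:[VSJ] = 27/40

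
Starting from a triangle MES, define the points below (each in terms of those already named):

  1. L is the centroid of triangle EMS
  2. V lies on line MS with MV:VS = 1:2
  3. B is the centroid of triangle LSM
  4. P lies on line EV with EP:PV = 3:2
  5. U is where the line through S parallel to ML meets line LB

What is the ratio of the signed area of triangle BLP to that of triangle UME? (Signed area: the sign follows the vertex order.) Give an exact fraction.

[BLP]:[UME] = -1/30

Choose coordinates M = (0, 0), E = (1, 0), S = (0, 1).
1. L is the centroid of triangle EMS ⇒ L = (1/3, 1/3)
2. V lies on line MS with MV:VS = 1:2 ⇒ V = (0, 1/3)
3. B is the centroid of triangle LSM ⇒ B = (1/9, 4/9)
4. P lies on line EV with EP:PV = 3:2 ⇒ P = (2/5, 1/5)
5. U is where the line through S parallel to ML meets line LB ⇒ U = (-1/3, 2/3)
2·[BLP] = -1/45, 2·[UME] = 2/3
[BLP]:[UME] = -1/45:2/3 = -1/30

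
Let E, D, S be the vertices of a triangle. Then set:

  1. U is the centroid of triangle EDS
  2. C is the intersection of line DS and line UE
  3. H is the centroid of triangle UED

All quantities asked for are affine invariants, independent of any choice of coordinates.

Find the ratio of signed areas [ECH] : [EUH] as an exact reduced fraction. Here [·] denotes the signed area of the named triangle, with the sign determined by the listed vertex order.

Set E = (0, 0), D = (1, 0), S = (0, 1); any affine frame gives the same invariant.
1. U is the centroid of triangle EDS ⇒ U = (1/3, 1/3)
2. C is the intersection of line DS and line UE ⇒ C = (1/2, 1/2)
3. H is the centroid of triangle UED ⇒ H = (4/9, 1/9)
2·[ECH] = -1/6, 2·[EUH] = -1/9
[ECH]:[EUH] = -1/6:-1/9 = 3/2

[ECH]:[EUH] = 3/2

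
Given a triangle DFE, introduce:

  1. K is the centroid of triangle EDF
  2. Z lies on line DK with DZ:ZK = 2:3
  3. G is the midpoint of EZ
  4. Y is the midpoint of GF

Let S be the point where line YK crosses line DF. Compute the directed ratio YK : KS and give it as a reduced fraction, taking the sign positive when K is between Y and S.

YK:KS = -3/20

Set D = (0, 0), F = (1, 0), E = (0, 1); any affine frame gives the same invariant.
1. K is the centroid of triangle EDF ⇒ K = (1/3, 1/3)
2. Z lies on line DK with DZ:ZK = 2:3 ⇒ Z = (2/15, 2/15)
3. G is the midpoint of EZ ⇒ G = (1/15, 17/30)
4. Y is the midpoint of GF ⇒ Y = (8/15, 17/60)
line YK meets DF at S = (5/3, 0)
K = Y + t·(S−Y) with t = -3/17, so YK:KS = -3/17:20/17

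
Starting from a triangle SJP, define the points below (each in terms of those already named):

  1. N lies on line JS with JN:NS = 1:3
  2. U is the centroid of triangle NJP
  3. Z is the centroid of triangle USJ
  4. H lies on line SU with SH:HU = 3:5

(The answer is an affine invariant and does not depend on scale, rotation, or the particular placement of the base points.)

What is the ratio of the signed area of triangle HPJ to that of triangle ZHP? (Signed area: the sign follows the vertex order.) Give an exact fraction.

Assign S = (0, 0), J = (1, 0), P = (0, 1) — the answer is frame-independent, so this choice is without loss of generality.
1. N lies on line JS with JN:NS = 1:3 ⇒ N = (3/4, 0)
2. U is the centroid of triangle NJP ⇒ U = (7/12, 1/3)
3. Z is the centroid of triangle USJ ⇒ Z = (19/36, 1/9)
4. H lies on line SU with SH:HU = 3:5 ⇒ H = (7/32, 1/8)
2·[HPJ] = -21/32, 2·[ZHP] = -77/288
[HPJ]:[ZHP] = -21/32:-77/288 = 27/11

[HPJ]:[ZHP] = 27/11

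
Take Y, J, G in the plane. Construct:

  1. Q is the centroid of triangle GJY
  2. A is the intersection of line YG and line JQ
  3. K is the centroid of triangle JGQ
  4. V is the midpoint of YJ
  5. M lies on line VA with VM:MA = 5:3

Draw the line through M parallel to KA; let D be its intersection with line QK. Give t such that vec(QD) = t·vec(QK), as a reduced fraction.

Choose coordinates Y = (0, 0), J = (1, 0), G = (0, 1).
1. Q is the centroid of triangle GJY ⇒ Q = (1/3, 1/3)
2. A is the intersection of line YG and line JQ ⇒ A = (0, 1/2)
3. K is the centroid of triangle JGQ ⇒ K = (4/9, 4/9)
4. V is the midpoint of YJ ⇒ V = (1/2, 0)
5. M lies on line VA with VM:MA = 5:3 ⇒ M = (3/16, 5/16)
through M parallel to KA: direction (-4/9, 1/18); meets QK at D = (43/144, 43/144)
D = Q + t·(K−Q) with t = -5/16

t = -5/16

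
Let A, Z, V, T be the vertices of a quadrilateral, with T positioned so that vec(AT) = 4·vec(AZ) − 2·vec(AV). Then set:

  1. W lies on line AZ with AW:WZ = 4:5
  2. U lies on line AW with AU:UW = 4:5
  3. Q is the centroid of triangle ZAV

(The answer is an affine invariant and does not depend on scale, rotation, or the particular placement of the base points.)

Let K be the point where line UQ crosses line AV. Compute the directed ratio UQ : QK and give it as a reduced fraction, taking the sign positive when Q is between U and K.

Work in coordinates with A = (0, 0), Z = (1, 0), V = (0, 1), T = (4, -2).
1. W lies on line AZ with AW:WZ = 4:5 ⇒ W = (4/9, 0)
2. U lies on line AW with AU:UW = 4:5 ⇒ U = (16/81, 0)
3. Q is the centroid of triangle ZAV ⇒ Q = (1/3, 1/3)
line UQ meets AV at K = (0, -16/33)
Q = U + t·(K−U) with t = -11/16, so UQ:QK = -11/16:27/16

UQ:QK = -11/27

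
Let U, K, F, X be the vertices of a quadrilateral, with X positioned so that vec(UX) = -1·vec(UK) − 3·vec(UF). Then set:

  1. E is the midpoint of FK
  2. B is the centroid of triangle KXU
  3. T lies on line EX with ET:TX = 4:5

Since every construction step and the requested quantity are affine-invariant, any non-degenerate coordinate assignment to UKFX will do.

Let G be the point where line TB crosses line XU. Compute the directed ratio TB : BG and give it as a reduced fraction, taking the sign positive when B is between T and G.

Choose coordinates U = (0, 0), K = (1, 0), F = (0, 1), X = (-1, -3).
1. E is the midpoint of FK ⇒ E = (1/2, 1/2)
2. B is the centroid of triangle KXU ⇒ B = (0, -1)
3. T lies on line EX with ET:TX = 4:5 ⇒ T = (-1/6, -19/18)
line TB meets XU at G = (-3/8, -9/8)
B = T + t·(G−T) with t = -4/5, so TB:BG = -4/5:9/5

TB:BG = -4/9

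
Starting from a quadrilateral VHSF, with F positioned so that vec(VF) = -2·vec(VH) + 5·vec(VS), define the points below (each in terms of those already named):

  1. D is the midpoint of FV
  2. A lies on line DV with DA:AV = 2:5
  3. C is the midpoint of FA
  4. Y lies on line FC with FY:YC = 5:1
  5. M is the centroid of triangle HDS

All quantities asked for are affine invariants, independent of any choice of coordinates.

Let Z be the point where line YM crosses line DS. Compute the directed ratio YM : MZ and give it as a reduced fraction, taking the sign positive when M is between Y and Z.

Choose coordinates V = (0, 0), H = (1, 0), S = (0, 1), F = (-2, 5).
1. D is the midpoint of FV ⇒ D = (-1, 5/2)
2. A lies on line DV with DA:AV = 2:5 ⇒ A = (-5/7, 25/14)
3. C is the midpoint of FA ⇒ C = (-19/14, 95/28)
4. Y lies on line FC with FY:YC = 5:1 ⇒ Y = (-41/28, 205/56)
5. M is the centroid of triangle HDS ⇒ M = (0, 7/6)
line YM meets DS at Z = (41/50, -23/100)
M = Y + t·(Z−Y) with t = 25/39, so YM:MZ = 25/39:14/39

YM:MZ = 25/14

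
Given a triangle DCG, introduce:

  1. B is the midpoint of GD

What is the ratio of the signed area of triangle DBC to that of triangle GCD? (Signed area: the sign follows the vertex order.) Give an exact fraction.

Work in coordinates with D = (0, 0), C = (1, 0), G = (0, 1).
1. B is the midpoint of GD ⇒ B = (0, 1/2)
2·[DBC] = -1/2, 2·[GCD] = -1
[DBC]:[GCD] = -1/2:-1 = 1/2

[DBC]:[GCD] = 1/2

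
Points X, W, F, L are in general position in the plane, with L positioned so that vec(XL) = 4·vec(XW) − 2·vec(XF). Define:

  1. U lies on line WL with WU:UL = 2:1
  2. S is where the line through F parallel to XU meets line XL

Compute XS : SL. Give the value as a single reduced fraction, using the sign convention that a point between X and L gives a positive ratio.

XS:SL = -9/11

Work in coordinates with X = (0, 0), W = (1, 0), F = (0, 1), L = (4, -2).
1. U lies on line WL with WU:UL = 2:1 ⇒ U = (3, -4/3)
2. S is where the line through F parallel to XU meets line XL ⇒ S = (-18, 9)
S = X + t·(L−X) with t = -9/2, so XS:SL = t:(1−t) = -9/2:11/2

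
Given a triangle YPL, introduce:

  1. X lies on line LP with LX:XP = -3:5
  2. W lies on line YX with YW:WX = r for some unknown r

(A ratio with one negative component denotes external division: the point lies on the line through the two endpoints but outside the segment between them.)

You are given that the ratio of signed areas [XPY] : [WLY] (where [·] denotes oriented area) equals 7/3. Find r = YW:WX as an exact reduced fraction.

Choose coordinates Y = (0, 0), P = (1, 0), L = (0, 1).
1. X lies on line LP with LX:XP = -3:5 ⇒ X = (-3/2, 5/2)
2. With YW:WX = r, write λ = r/(r+1) so W = Y + λ·(X−Y); W is affine-linear in λ
Every point depending on W is an affine combination of W and λ-independent points, so each such coordinate is linear in λ; the λ² term in each signed area is a multiple of (X−Y)×(X−Y) = 0, so 2·[XPY] and 2·[WLY] are each linear in λ. Evaluating at λ=0 and λ=1:
  2·[XPY] = -5/2,   2·[WLY] = -3/2·λ
So [XPY]:[WLY] = (-5/2) / (-3/2·λ). Setting this equal to 7/3:
  -5/2 = 7/3·(-3/2·λ)  ⇒  λ = 5/7
Then r = λ/(1−λ) = (5/7)/(2/7) = 5/2. Check: with r = 5/2, W = (-15/14, 25/14) and [XPY]:[WLY] = 7/3 as required.

r = 5/2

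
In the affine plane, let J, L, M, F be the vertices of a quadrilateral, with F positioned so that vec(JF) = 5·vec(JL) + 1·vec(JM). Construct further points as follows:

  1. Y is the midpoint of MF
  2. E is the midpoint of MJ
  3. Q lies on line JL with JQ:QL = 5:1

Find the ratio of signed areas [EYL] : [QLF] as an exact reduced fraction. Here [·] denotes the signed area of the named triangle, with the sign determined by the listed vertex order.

Assign J = (0, 0), L = (1, 0), M = (0, 1), F = (5, 1) — the answer is frame-independent, so this choice is without loss of generality.
1. Y is the midpoint of MF ⇒ Y = (5/2, 1)
2. E is the midpoint of MJ ⇒ E = (0, 1/2)
3. Q lies on line JL with JQ:QL = 5:1 ⇒ Q = (5/6, 0)
2·[EYL] = -7/4, 2·[QLF] = 1/6
[EYL]:[QLF] = -7/4:1/6 = -21/2

[EYL]:[QLF] = -21/2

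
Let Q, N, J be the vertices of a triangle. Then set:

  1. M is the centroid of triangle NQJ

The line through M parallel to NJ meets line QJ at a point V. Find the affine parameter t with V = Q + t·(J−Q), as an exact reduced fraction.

Work in coordinates with Q = (0, 0), N = (1, 0), J = (0, 1).
1. M is the centroid of triangle NQJ ⇒ M = (1/3, 1/3)
through M parallel to NJ: direction (-1, 1); meets QJ at V = (0, 2/3)
V = Q + t·(J−Q) with t = 2/3

t = 2/3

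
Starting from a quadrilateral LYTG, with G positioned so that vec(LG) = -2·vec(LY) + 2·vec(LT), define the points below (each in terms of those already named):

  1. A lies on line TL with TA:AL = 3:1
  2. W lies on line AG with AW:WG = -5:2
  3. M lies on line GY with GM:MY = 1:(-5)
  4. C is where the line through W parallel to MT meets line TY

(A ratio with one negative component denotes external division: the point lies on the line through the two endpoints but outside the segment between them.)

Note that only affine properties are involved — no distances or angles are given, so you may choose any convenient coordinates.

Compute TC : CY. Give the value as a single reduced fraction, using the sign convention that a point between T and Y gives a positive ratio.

Choose coordinates L = (0, 0), Y = (1, 0), T = (0, 1), G = (-2, 2).
1. A lies on line TL with TA:AL = 3:1 ⇒ A = (0, 1/4)
2. W lies on line AG with AW:WG = -5:2 ⇒ W = (-10/3, 19/6)
3. M lies on line GY with GM:MY = 1:(-5) ⇒ M = (-11/4, 5/2)
4. C is where the line through W parallel to MT meets line TY ⇒ C = (-23/30, 53/30)
C = T + t·(Y−T) with t = -23/30, so TC:CY = t:(1−t) = -23/30:53/30

TC:CY = -23/53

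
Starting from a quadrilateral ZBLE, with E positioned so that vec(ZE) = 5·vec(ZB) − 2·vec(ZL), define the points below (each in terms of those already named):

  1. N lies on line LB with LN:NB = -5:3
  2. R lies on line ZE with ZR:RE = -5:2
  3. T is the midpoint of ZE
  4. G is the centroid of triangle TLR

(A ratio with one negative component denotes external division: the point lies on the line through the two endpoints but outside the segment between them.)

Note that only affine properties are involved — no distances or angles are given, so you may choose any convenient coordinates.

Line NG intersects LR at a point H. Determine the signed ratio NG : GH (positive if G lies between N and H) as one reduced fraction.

Set Z = (0, 0), B = (1, 0), L = (0, 1), E = (5, -2); any affine frame gives the same invariant.
1. N lies on line LB with LN:NB = -5:3 ⇒ N = (5/2, -3/2)
2. R lies on line ZE with ZR:RE = -5:2 ⇒ R = (25/3, -10/3)
3. T is the midpoint of ZE ⇒ T = (5/2, -1)
4. G is the centroid of triangle TLR ⇒ G = (65/18, -10/9)
line NG meets LR at H = (225/58, -59/58)
G = N + t·(H−N) with t = 29/36, so NG:GH = 29/36:7/36

NG:GH = 29/7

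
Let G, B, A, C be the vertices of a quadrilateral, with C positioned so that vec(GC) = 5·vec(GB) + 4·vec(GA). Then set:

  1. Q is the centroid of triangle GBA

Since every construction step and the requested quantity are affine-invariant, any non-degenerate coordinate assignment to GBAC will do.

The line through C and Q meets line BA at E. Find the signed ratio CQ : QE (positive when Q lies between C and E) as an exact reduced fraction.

CQ:QE = -25

Choose coordinates G = (0, 0), B = (1, 0), A = (0, 1), C = (5, 4).
1. Q is the centroid of triangle GBA ⇒ Q = (1/3, 1/3)
line CQ meets BA at E = (13/25, 12/25)
Q = C + t·(E−C) with t = 25/24, so CQ:QE = 25/24:-1/24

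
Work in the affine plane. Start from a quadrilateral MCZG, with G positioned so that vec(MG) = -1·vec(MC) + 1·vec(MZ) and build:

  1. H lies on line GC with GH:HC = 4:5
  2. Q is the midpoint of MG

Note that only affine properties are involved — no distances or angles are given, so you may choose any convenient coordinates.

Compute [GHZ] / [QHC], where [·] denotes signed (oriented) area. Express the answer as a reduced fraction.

Set M = (0, 0), C = (1, 0), Z = (0, 1), G = (-1, 1); any affine frame gives the same invariant.
1. H lies on line GC with GH:HC = 4:5 ⇒ H = (-1/9, 5/9)
2. Q is the midpoint of MG ⇒ Q = (-1/2, 1/2)
2·[GHZ] = 4/9, 2·[QHC] = -5/18
[GHZ]:[QHC] = 4/9:-5/18 = -8/5

[GHZ]:[QHC] = -8/5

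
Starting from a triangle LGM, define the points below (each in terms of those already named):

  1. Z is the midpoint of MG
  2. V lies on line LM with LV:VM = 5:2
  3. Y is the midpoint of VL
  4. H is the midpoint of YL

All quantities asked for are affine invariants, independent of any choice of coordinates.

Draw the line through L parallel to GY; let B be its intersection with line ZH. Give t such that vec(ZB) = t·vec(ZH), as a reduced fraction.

t = 19/14

Work in coordinates with L = (0, 0), G = (1, 0), M = (0, 1).
1. Z is the midpoint of MG ⇒ Z = (1/2, 1/2)
2. V lies on line LM with LV:VM = 5:2 ⇒ V = (0, 5/7)
3. Y is the midpoint of VL ⇒ Y = (0, 5/14)
4. H is the midpoint of YL ⇒ H = (0, 5/28)
through L parallel to GY: direction (-1, 5/14); meets ZH at B = (-5/28, 25/392)
B = Z + t·(H−Z) with t = 19/14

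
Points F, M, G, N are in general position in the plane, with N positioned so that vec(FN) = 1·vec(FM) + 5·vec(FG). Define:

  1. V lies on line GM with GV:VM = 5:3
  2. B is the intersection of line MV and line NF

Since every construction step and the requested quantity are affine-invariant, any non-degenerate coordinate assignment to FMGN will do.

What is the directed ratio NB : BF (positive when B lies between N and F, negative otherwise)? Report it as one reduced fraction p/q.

NB:BF = 5

Assign F = (0, 0), M = (1, 0), G = (0, 1), N = (1, 5) — the answer is frame-independent, so this choice is without loss of generality.
1. V lies on line GM with GV:VM = 5:3 ⇒ V = (5/8, 3/8)
2. B is the intersection of line MV and line NF ⇒ B = (1/6, 5/6)
B = N + t·(F−N) with t = 5/6, so NB:BF = t:(1−t) = 5/6:1/6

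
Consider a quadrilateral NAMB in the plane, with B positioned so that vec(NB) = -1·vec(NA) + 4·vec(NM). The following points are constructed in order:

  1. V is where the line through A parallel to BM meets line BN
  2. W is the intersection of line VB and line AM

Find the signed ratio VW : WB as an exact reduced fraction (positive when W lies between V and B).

VW:WB = -4

Set N = (0, 0), A = (1, 0), M = (0, 1), B = (-1, 4); any affine frame gives the same invariant.
1. V is where the line through A parallel to BM meets line BN ⇒ V = (-3, 12)
2. W is the intersection of line VB and line AM ⇒ W = (-1/3, 4/3)
W = V + t·(B−V) with t = 4/3, so VW:WB = t:(1−t) = 4/3:-1/3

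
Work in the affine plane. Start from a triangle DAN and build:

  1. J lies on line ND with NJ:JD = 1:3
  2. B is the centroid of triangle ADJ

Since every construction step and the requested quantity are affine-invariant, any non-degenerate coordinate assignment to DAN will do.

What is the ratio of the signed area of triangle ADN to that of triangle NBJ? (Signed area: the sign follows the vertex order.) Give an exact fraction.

Choose coordinates D = (0, 0), A = (1, 0), N = (0, 1).
1. J lies on line ND with NJ:JD = 1:3 ⇒ J = (0, 3/4)
2. B is the centroid of triangle ADJ ⇒ B = (1/3, 1/4)
2·[ADN] = -1, 2·[NBJ] = -1/12
[ADN]:[NBJ] = -1:-1/12 = 12

[ADN]:[NBJ] = 12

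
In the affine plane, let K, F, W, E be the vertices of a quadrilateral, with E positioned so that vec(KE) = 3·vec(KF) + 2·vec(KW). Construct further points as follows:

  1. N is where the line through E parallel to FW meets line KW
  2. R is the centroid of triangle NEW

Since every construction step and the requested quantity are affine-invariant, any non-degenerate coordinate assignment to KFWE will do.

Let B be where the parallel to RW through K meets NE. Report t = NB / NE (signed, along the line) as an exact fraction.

t = 5/8

Work in coordinates with K = (0, 0), F = (1, 0), W = (0, 1), E = (3, 2).
1. N is where the line through E parallel to FW meets line KW ⇒ N = (0, 5)
2. R is the centroid of triangle NEW ⇒ R = (1, 8/3)
through K parallel to RW: direction (-1, -5/3); meets NE at B = (15/8, 25/8)
B = N + t·(E−N) with t = 5/8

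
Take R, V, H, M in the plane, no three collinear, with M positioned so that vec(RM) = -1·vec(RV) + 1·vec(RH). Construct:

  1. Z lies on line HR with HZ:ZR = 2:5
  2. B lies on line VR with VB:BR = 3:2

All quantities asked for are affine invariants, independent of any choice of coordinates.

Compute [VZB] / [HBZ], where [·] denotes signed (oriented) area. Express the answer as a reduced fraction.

[VZB]:[HBZ] = -15/4

Choose coordinates R = (0, 0), V = (1, 0), H = (0, 1), M = (-1, 1).
1. Z lies on line HR with HZ:ZR = 2:5 ⇒ Z = (0, 5/7)
2. B lies on line VR with VB:BR = 3:2 ⇒ B = (2/5, 0)
2·[VZB] = 3/7, 2·[HBZ] = -4/35
[VZB]:[HBZ] = 3/7:-4/35 = -15/4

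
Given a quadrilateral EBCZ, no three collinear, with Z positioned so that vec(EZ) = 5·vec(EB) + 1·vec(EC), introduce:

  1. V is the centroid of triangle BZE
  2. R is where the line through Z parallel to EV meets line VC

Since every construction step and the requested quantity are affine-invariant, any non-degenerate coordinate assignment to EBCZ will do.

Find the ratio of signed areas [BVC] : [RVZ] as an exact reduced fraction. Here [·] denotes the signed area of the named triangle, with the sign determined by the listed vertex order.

Assign E = (0, 0), B = (1, 0), C = (0, 1), Z = (5, 1) — the answer is frame-independent, so this choice is without loss of generality.
1. V is the centroid of triangle BZE ⇒ V = (2, 1/3)
2. R is where the line through Z parallel to EV meets line VC ⇒ R = (5/3, 4/9)
2·[BVC] = 4/3, 2·[RVZ] = 5/9
[BVC]:[RVZ] = 4/3:5/9 = 12/5

[BVC]:[RVZ] = 12/5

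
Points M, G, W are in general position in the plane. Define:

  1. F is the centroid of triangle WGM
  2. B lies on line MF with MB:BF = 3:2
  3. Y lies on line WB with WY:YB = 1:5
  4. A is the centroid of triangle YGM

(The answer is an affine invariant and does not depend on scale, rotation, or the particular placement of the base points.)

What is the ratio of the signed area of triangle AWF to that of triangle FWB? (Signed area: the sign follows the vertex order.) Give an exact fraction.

Set M = (0, 0), G = (1, 0), W = (0, 1); any affine frame gives the same invariant.
1. F is the centroid of triangle WGM ⇒ F = (1/3, 1/3)
2. B lies on line MF with MB:BF = 3:2 ⇒ B = (1/5, 1/5)
3. Y lies on line WB with WY:YB = 1:5 ⇒ Y = (1/30, 13/15)
4. A is the centroid of triangle YGM ⇒ A = (31/90, 13/45)
2·[AWF] = -1/135, 2·[FWB] = 2/15
[AWF]:[FWB] = -1/135:2/15 = -1/18

[AWF]:[FWB] = -1/18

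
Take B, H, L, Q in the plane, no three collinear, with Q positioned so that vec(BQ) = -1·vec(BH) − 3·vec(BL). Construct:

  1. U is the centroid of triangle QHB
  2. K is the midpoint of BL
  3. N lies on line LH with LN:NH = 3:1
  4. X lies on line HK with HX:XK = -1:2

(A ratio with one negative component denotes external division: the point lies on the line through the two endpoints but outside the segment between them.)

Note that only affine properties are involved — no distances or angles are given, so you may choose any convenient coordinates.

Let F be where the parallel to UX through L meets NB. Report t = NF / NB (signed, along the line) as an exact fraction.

Work in coordinates with B = (0, 0), H = (1, 0), L = (0, 1), Q = (-1, -3).
1. U is the centroid of triangle QHB ⇒ U = (0, -1)
2. K is the midpoint of BL ⇒ K = (0, 1/2)
3. N lies on line LH with LN:NH = 3:1 ⇒ N = (3/4, 1/4)
4. X lies on line HK with HX:XK = -1:2 ⇒ X = (2, -1/2)
through L parallel to UX: direction (2, 1/2); meets NB at F = (12, 4)
F = N + t·(B−N) with t = -15

t = -15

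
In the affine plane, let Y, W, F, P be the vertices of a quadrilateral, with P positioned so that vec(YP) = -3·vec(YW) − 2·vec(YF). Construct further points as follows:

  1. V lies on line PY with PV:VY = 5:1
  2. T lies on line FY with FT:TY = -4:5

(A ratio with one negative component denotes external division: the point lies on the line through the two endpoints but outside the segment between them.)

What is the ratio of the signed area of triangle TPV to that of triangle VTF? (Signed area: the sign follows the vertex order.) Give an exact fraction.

[TPV]:[VTF] = -25/4

Choose coordinates Y = (0, 0), W = (1, 0), F = (0, 1), P = (-3, -2).
1. V lies on line PY with PV:VY = 5:1 ⇒ V = (-1/2, -1/3)
2. T lies on line FY with FT:TY = -4:5 ⇒ T = (0, 5)
2·[TPV] = 25/2, 2·[VTF] = -2
[TPV]:[VTF] = 25/2:-2 = -25/4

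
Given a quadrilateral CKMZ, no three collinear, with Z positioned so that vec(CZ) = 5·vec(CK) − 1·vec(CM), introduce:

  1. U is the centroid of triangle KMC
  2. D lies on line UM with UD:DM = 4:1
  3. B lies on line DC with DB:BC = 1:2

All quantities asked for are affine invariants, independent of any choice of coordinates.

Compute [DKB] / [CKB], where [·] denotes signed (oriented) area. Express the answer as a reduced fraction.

[DKB]:[CKB] = -1/2

Assign C = (0, 0), K = (1, 0), M = (0, 1), Z = (5, -1) — the answer is frame-independent, so this choice is without loss of generality.
1. U is the centroid of triangle KMC ⇒ U = (1/3, 1/3)
2. D lies on line UM with UD:DM = 4:1 ⇒ D = (1/15, 13/15)
3. B lies on line DC with DB:BC = 1:2 ⇒ B = (2/45, 26/45)
2·[DKB] = -13/45, 2·[CKB] = 26/45
[DKB]:[CKB] = -13/45:26/45 = -1/2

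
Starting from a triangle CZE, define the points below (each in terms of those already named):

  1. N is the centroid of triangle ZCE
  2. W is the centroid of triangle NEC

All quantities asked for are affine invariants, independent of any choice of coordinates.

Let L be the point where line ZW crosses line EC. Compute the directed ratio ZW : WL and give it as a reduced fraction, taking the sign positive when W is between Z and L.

Assign C = (0, 0), Z = (1, 0), E = (0, 1) — the answer is frame-independent, so this choice is without loss of generality.
1. N is the centroid of triangle ZCE ⇒ N = (1/3, 1/3)
2. W is the centroid of triangle NEC ⇒ W = (1/9, 4/9)
line ZW meets EC at L = (0, 1/2)
W = Z + t·(L−Z) with t = 8/9, so ZW:WL = 8/9:1/9

ZW:WL = 8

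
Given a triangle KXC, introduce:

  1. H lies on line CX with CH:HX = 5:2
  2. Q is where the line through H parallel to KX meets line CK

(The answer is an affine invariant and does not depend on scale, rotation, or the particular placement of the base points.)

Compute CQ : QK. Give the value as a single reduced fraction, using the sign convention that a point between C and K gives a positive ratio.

CQ:QK = 5/2

Work in coordinates with K = (0, 0), X = (1, 0), C = (0, 1).
1. H lies on line CX with CH:HX = 5:2 ⇒ H = (5/7, 2/7)
2. Q is where the line through H parallel to KX meets line CK ⇒ Q = (0, 2/7)
Q = C + t·(K−C) with t = 5/7, so CQ:QK = t:(1−t) = 5/7:2/7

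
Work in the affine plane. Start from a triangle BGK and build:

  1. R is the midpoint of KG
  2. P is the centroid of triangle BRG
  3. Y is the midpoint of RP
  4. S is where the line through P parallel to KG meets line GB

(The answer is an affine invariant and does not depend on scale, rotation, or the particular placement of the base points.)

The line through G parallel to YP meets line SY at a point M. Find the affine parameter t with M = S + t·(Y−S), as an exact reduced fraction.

t = -2

Work in coordinates with B = (0, 0), G = (1, 0), K = (0, 1).
1. R is the midpoint of KG ⇒ R = (1/2, 1/2)
2. P is the centroid of triangle BRG ⇒ P = (1/2, 1/6)
3. Y is the midpoint of RP ⇒ Y = (1/2, 1/3)
4. S is where the line through P parallel to KG meets line GB ⇒ S = (2/3, 0)
through G parallel to YP: direction (0, -1/6); meets SY at M = (1, -2/3)
M = S + t·(Y−S) with t = -2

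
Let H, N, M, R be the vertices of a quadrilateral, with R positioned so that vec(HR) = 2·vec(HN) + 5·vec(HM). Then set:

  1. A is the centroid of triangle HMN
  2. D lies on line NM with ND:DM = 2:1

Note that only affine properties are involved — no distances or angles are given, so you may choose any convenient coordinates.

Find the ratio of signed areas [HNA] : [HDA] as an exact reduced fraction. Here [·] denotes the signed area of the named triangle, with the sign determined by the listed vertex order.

Set H = (0, 0), N = (1, 0), M = (0, 1), R = (2, 5); any affine frame gives the same invariant.
1. A is the centroid of triangle HMN ⇒ A = (1/3, 1/3)
2. D lies on line NM with ND:DM = 2:1 ⇒ D = (1/3, 2/3)
2·[HNA] = 1/3, 2·[HDA] = -1/9
[HNA]:[HDA] = 1/3:-1/9 = -3

[HNA]:[HDA] = -3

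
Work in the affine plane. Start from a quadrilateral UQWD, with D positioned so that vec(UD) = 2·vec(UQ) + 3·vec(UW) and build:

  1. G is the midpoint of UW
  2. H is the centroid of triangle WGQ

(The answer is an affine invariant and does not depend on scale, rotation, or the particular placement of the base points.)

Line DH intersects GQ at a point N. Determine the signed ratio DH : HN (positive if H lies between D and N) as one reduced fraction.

DH:HN = 20

Set U = (0, 0), Q = (1, 0), W = (0, 1), D = (2, 3); any affine frame gives the same invariant.
1. G is the midpoint of UW ⇒ G = (0, 1/2)
2. H is the centroid of triangle WGQ ⇒ H = (1/3, 1/2)
line DH meets GQ at N = (1/4, 3/8)
H = D + t·(N−D) with t = 20/21, so DH:HN = 20/21:1/21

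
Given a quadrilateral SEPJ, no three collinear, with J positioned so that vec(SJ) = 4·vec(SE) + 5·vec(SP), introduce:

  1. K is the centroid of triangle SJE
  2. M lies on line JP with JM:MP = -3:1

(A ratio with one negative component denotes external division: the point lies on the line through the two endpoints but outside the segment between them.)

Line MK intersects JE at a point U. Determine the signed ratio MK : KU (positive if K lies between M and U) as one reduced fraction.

Choose coordinates S = (0, 0), E = (1, 0), P = (0, 1), J = (4, 5).
1. K is the centroid of triangle SJE ⇒ K = (5/3, 5/3)
2. M lies on line JP with JM:MP = -3:1 ⇒ M = (-2, -1)
line MK meets JE at U = (70/31, 65/31)
K = M + t·(U−M) with t = 31/36, so MK:KU = 31/36:5/36

MK:KU = 31/5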